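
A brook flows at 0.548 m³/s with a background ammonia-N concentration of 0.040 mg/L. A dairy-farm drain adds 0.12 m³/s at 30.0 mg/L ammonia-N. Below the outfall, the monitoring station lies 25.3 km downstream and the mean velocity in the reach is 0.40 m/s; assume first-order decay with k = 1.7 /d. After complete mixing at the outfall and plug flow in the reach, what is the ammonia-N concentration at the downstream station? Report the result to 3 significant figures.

1.56 mg/L

Conservation of mass: C = (0.5480·0.04000 + 0.1200·30.00) / 0.6680 = 3.622/0.6680 = 5.422 mg/L.
Travel time t = 25.3·1000 / 0.40 = 63250 s = 17.57 h.
Decay over the reach: 5.422·exp(−kt) = 5.422·0.2881 = 1.562 mg/L.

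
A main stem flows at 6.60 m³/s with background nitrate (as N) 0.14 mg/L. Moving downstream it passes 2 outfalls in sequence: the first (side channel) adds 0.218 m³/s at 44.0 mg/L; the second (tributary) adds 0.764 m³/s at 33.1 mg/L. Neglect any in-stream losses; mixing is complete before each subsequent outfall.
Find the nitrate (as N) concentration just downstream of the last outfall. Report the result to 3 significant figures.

Outfall 1: combined Q = 6.818 m³/s; C = (6.600·0.1400 + 0.2180·44.00)/6.818 = 1.542 mg/L.
Outfall 2: combined Q = 7.582 m³/s; C = (6.818·1.542 + 0.7640·33.10)/7.582 = 4.722 mg/L.

4.72 mg/L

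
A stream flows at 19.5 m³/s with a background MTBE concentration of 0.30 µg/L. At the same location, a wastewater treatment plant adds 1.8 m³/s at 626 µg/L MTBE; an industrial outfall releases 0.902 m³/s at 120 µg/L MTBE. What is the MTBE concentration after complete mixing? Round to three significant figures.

Conservation of mass: C = (19.50·0.3000 + 1.800·626.0 + 0.9020·120.0) / 22.20 = 1241/22.20 = 55.89 µg/L.

55.9 µg/L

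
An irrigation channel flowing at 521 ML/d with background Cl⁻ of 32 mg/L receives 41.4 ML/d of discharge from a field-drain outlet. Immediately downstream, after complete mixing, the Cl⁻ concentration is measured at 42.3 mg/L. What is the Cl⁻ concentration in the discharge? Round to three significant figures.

172 mg/L

Mass balance: 521.0·32.00 + 41.40·Cₑ = 562.4·42.30
→ Cₑ = (562.4·42.30 − 521.0·32.00) / 41.40 = 171.9 mg/L.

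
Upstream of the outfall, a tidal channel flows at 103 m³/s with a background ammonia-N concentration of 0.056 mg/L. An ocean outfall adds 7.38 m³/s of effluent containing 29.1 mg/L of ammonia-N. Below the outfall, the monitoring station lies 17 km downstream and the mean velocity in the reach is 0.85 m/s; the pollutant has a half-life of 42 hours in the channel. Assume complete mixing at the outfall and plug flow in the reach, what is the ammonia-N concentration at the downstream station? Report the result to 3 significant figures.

1.82 mg/L

Flow-weighted average: C = (103.0·0.05600 + 7.380·29.10) / 110.4 = 220.5/110.4 = 1.998 mg/L.
Travel time t = 17·1000 / 0.85 = 20000 s = 5.556 h.
Half-life 42 h → k = ln 2 / 42 = 0.01650 h⁻¹ = 0.3961 d⁻¹.
After decay, C = 1.998 × e^(−kt) = 1.998 × 0.9124 = 1.823 mg/L.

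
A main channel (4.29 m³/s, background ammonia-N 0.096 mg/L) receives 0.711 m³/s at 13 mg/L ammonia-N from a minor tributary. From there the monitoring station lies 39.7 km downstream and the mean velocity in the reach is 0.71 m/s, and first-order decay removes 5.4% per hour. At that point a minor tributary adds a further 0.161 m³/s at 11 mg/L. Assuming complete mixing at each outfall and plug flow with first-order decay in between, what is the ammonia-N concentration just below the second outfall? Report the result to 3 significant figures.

1.13 mg/L

After mixing, C = (4.290·0.09600 + 0.7110·13.00) / 5.001 = 9.655/5.001 = 1.931 mg/L; combined flow 5.001 m³/s.
Travel time t = 39.7·1000 / 0.71 = 55920 s = 15.53 h.
5.4%/h lost → k = −ln(1 − 0.054) = 0.05551 h⁻¹.
First-order decay: C = 1.931·exp(−k·t) = 1.931·0.4222 = 0.8151 mg/L.
At the second outfall, C = (5.001·0.8151 + 0.1610·11.00) / (5.001 + 0.1610) = 1.133 mg/L.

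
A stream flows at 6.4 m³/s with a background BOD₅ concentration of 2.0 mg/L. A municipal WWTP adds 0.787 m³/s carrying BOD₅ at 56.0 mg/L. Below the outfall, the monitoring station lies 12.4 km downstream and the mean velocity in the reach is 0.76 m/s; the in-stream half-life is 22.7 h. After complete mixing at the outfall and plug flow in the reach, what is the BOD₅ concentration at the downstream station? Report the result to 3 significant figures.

6.89 mg/L

Flow-weighted average: C = (6.400·2.000 + 0.7870·56.00) / 7.187 = 56.87/7.187 = 7.913 mg/L.
Travel time t = 12.4·1000 / 0.76 = 16320 s = 4.532 h.
Half-life 22.7 h → k = ln 2 / 22.7 = 0.03054 h⁻¹ = 0.7328 d⁻¹.
First-order decay: C = 7.913·exp(−k·t) = 7.913·0.8708 = 6.890 mg/L.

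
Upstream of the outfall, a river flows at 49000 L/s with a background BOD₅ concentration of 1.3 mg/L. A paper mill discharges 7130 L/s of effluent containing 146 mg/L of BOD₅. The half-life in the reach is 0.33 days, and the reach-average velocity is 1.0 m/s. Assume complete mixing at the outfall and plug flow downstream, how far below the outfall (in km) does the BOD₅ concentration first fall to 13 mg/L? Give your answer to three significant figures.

Conservation of mass: C = (49000·1.300 + 7130·146.0) / 56130 = 1105000/56130 = 19.68 mg/L.
Half-life 0.33 d → k = ln 2 / 0.33 = 2.100 d⁻¹.
Set 19.68·exp(−k·t) = 13 → t = ln(19.68/13)/k = 17060 s = 4.738 h.
Distance = v·t = 1.0·17060 = 17060 m = 17.06 km.

17.1 km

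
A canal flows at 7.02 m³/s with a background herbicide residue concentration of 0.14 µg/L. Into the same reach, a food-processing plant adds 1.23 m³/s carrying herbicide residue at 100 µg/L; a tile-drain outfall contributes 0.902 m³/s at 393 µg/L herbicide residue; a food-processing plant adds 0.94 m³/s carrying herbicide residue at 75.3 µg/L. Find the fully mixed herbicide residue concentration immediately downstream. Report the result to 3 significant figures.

Mass balance: C = (7.020·0.1400 + 1.230·100.0 + 0.9020·393.0 + 0.9400·75.30) / 10.09 = 549.3/10.09 = 54.42 µg/L.

54.4 µg/L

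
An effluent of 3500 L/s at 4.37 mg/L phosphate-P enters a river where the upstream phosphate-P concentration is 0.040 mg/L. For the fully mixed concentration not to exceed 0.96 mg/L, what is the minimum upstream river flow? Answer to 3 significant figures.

Set C_mix = 0.96: (Q·0.04000 + 3500·4.370) / (Q + 3500) = 0.96
→ Q = 3500·(4.370 − 0.96)/(0.96 − 0.04000) = 12970 L/s.

13000 L/s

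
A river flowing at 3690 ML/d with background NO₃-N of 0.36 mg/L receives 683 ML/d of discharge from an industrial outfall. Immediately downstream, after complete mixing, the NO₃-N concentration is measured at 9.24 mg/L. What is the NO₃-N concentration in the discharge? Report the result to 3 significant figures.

Mass balance: 3690·0.3600 + 683.0·Cₑ = 4373·9.240
→ Cₑ = (4373·9.240 − 3690·0.3600) / 683.0 = 57.22 mg/L.

57.2 mg/L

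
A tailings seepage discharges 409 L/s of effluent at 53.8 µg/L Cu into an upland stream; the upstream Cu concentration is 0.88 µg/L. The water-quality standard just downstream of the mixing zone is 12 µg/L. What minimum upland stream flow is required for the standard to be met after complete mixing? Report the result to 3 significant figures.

1540 L/s

Set C_mix = 12: (Q·0.8800 + 409.0·53.80) / (Q + 409.0) = 12
→ Q = 409.0·(53.80 − 12)/(12 − 0.8800) = 1537 L/s.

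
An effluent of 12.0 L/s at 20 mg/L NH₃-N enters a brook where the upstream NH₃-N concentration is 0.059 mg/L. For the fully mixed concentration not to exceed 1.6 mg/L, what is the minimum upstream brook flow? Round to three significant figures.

Set C_mix = 1.6: (Q·0.05900 + 12.00·20.00) / (Q + 12.00) = 1.6
→ Q = 12.00·(20.00 − 1.6)/(1.6 − 0.05900) = 143.3 L/s.

143 L/s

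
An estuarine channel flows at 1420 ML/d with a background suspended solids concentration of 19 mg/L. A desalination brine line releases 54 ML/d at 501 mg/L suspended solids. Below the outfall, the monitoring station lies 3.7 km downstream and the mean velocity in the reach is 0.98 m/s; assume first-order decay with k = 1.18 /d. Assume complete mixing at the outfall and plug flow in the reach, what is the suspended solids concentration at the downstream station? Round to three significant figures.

Mass balance: C = (1420·19.00 + 54.00·501.0) / 1474 = 54030/1474 = 36.66 mg/L.
Travel time t = 3.7·1000 / 0.98 = 3776 s = 1.049 h.
After decay, C = 36.66 × e^(−kt) = 36.66 × 0.9497 = 34.82 mg/L.

34.8 mg/L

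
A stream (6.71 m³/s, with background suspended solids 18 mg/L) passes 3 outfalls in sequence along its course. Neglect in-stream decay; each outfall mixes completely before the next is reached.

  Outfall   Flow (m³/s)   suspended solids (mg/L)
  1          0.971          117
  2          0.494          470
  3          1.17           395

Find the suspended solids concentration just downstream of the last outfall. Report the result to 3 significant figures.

After outfall 1: Q = 6.710 + 0.9710 = 7.681 m³/s; C = (6.710·18.00 + 0.9710·117.0)/7.681 = 30.52 mg/L.
After outfall 2: Q = 7.681 + 0.4940 = 8.175 m³/s; C = (7.681·30.52 + 0.4940·470.0)/8.175 = 57.07 mg/L.
After outfall 3: Q = 8.175 + 1.170 = 9.345 m³/s; C = (8.175·57.07 + 1.170·395.0)/9.345 = 99.38 mg/L.

99.4 mg/L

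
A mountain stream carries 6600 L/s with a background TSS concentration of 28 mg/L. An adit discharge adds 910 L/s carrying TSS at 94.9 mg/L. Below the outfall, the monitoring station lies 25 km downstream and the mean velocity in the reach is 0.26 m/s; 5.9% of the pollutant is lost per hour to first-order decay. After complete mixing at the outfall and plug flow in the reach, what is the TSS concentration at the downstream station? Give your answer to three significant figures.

7.12 mg/L

Mass balance: C = (6600·28.00 + 910.0·94.90) / 7510 = 271200/7510 = 36.11 mg/L.
Travel time t = 25·1000 / 0.26 = 96150 s = 26.71 h.
5.9%/h lost → k = −ln(1 − 0.059) = 0.06081 h⁻¹.
First-order decay: C = 36.11·exp(−k·t) = 36.11·0.1971 = 7.115 mg/L.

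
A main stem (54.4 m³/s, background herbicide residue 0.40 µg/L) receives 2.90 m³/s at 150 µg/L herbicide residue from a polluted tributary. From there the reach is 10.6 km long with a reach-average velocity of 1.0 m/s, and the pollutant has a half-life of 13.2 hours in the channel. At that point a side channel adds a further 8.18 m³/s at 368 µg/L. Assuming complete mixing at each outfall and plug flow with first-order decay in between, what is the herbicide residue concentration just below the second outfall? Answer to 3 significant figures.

After mixing, C = (54.40·0.4000 + 2.900·150.0) / 57.30 = 456.8/57.30 = 7.971 µg/L; combined flow 57.30 m³/s.
Travel time t = 10.6·1000 / 1.0 = 10600 s = 2.944 h.
Half-life 13.2 h → k = ln 2 / 13.2 = 0.05251 h⁻¹ = 1.260 d⁻¹.
First-order decay: C = 7.971·exp(−k·t) = 7.971·0.8567 = 6.829 µg/L.
At the second outfall, C = (57.30·6.829 + 8.180·368.0) / (57.30 + 8.180) = 51.95 µg/L.

51.9 µg/L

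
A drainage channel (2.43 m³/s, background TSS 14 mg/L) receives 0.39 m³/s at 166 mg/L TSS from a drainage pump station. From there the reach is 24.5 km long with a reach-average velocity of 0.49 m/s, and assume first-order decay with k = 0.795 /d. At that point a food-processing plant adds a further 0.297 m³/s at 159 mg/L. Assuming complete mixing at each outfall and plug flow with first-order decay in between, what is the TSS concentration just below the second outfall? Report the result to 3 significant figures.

Conservation of mass: C = (2.430·14.00 + 0.3900·166.0) / 2.820 = 98.76/2.820 = 35.02 mg/L; combined flow 2.820 m³/s.
Travel time t = 24.5·1000 / 0.49 = 50000 s = 13.89 h.
After decay, C = 35.02 × e^(−kt) = 35.02 × 0.6312 = 22.11 mg/L.
At the second outfall, C = (2.820·22.11 + 0.2970·159.0) / (2.820 + 0.2970) = 35.15 mg/L.

35.2 mg/L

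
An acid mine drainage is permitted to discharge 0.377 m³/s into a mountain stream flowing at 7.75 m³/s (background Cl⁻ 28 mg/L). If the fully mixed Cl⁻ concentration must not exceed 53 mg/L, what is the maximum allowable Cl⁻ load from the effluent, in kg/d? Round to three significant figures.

Mass balance at the limit: 7.750·28.00 + 0.3770·Cₑ = 8.127·53 → Cₑ = 566.9 mg/L.
Load = 0.3770 m³/s × 566.9 g/m³ × 86 400 s/d = 18470 kg/d.

18500 kg/d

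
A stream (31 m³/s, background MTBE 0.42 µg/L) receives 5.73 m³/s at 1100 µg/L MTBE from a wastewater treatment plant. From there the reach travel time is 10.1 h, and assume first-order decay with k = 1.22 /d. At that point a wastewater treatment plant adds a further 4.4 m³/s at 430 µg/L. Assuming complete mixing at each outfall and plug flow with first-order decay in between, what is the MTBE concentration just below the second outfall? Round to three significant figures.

138 µg/L

After mixing, C = (31.00·0.4200 + 5.730·1100) / 36.73 = 6316/36.73 = 172.0 µg/L; combined flow 36.73 m³/s.
Decay over the reach: 172.0·exp(−kt) = 172.0·0.5984 = 102.9 µg/L.
At the second outfall, C = (36.73·102.9 + 4.400·430.0) / (36.73 + 4.400) = 137.9 µg/L.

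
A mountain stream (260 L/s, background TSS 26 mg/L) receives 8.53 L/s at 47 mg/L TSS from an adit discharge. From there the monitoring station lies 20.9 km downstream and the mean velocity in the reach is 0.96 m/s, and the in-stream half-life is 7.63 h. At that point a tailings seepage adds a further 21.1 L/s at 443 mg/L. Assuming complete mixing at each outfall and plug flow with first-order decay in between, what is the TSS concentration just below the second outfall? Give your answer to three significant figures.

Conservation of mass: C = (260.0·26.00 + 8.530·47.00) / 268.5 = 7161/268.5 = 26.67 mg/L; combined flow 268.5 L/s.
Travel time t = 20.9·1000 / 0.96 = 21770 s = 6.047 h.
Half-life 7.63 h → k = ln 2 / 7.63 = 0.09084 h⁻¹ = 2.180 d⁻¹.
Decay over the reach: 26.67·exp(−kt) = 26.67·0.5773 = 15.40 mg/L.
At the second outfall, C = (268.5·15.40 + 21.10·443.0) / (268.5 + 21.10) = 46.55 mg/L.

46.5 mg/L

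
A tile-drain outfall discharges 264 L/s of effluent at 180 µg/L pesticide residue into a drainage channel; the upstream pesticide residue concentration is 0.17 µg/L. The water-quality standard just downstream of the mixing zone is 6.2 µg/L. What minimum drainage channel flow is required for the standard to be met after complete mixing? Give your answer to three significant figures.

Set C_mix = 6.2: (Q·0.1700 + 264.0·180.0) / (Q + 264.0) = 6.2
→ Q = 264.0·(180.0 − 6.2)/(6.2 − 0.1700) = 7609 L/s.

7610 L/s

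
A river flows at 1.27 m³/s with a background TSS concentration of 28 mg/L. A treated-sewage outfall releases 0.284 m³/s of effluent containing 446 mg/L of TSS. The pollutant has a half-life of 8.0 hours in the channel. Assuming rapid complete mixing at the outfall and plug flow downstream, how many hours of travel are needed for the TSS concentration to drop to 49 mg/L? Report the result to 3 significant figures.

After mixing, C = (1.270·28.00 + 0.2840·446.0) / 1.554 = 162.2/1.554 = 104.4 mg/L.
Half-life 8.0 h → k = ln 2 / 8.0 = 0.08664 h⁻¹ = 2.079 d⁻¹.
104.4·exp(−k·t) = 49 → t = ln(104.4/49)/k = 31430 s = 8.729 h.

8.73 h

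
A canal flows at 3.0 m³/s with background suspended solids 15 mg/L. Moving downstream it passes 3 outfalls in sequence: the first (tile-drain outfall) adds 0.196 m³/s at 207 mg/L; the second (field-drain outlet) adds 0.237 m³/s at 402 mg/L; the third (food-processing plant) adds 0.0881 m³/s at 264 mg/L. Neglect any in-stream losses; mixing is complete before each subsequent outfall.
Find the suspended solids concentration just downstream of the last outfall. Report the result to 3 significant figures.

After outfall 1: Q = 3.000 + 0.1960 = 3.196 m³/s; C = (3.000·15.00 + 0.1960·207.0)/3.196 = 26.77 mg/L.
After outfall 2: Q = 3.196 + 0.2370 = 3.433 m³/s; C = (3.196·26.77 + 0.2370·402.0)/3.433 = 52.68 mg/L.
After outfall 3: Q = 3.433 + 0.08810 = 3.521 m³/s; C = (3.433·52.68 + 0.08810·264.0)/3.521 = 57.97 mg/L.

58.0 mg/L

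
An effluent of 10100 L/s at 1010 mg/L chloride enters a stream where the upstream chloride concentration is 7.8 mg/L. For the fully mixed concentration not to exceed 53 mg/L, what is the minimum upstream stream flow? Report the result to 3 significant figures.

214000 L/s

Set C_mix = 53: (Q·7.800 + 10100·1010) / (Q + 10100) = 53
→ Q = 10100·(1010 − 53)/(53 − 7.800) = 213800 L/s.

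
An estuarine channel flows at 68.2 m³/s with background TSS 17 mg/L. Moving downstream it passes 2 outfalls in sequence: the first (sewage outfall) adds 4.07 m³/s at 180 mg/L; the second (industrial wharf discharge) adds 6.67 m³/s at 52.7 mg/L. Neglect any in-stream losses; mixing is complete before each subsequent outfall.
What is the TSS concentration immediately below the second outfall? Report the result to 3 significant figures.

After outfall 1: Q = 68.20 + 4.070 = 72.27 m³/s; C = (68.20·17.00 + 4.070·180.0)/72.27 = 26.18 mg/L.
After outfall 2: Q = 72.27 + 6.670 = 78.94 m³/s; C = (72.27·26.18 + 6.670·52.70)/78.94 = 28.42 mg/L.

28.4 mg/L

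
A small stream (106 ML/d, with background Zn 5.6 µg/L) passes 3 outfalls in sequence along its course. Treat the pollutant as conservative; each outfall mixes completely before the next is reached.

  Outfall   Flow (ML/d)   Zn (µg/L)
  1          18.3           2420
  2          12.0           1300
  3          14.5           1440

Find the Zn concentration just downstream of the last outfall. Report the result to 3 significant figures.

Below outfall 1: Q → 124.3 ML/d, C = (106.0·5.600 + 18.30·2420)/124.3 = 361.1 µg/L.
Below outfall 2: Q → 136.3 ML/d, C = (124.3·361.1 + 12.00·1300)/136.3 = 443.7 µg/L.
Below outfall 3: Q → 150.8 ML/d, C = (136.3·443.7 + 14.50·1440)/150.8 = 539.5 µg/L.

540 µg/L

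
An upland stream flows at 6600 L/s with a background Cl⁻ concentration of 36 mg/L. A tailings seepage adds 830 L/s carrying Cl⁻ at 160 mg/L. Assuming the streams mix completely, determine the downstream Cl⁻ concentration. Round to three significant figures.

49.9 mg/L

Mixed concentration C = ΣQC/ΣQ = (6600·36.00 + 830.0·160.0) / 7430 = 370400/7430 = 49.85 mg/L.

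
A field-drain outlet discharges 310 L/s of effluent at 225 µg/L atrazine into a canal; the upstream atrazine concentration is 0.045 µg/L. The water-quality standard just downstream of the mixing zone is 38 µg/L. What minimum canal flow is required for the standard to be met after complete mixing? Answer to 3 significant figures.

Set C_mix = 38: (Q·0.04500 + 310.0·225.0) / (Q + 310.0) = 38
→ Q = 310.0·(225.0 − 38)/(38 − 0.04500) = 1527 L/s.

1530 L/s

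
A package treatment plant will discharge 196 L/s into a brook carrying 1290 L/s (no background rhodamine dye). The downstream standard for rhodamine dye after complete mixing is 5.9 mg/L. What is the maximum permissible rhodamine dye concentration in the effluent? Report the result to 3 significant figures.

44.7 mg/L

At the limit, (Qr·Cr + Qe·Cₑ)/(Qr + Qe) = 5.9:
Cₑ = (1486·5.9 − 1290·0) / 196.0 = 44.73 mg/L.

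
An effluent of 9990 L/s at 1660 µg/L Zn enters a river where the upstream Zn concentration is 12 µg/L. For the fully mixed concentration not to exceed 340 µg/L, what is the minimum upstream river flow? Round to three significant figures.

40200 L/s

Set C_mix = 340: (Q·12.00 + 9990·1660) / (Q + 9990) = 340
→ Q = 9990·(1660 − 340)/(340 − 12.00) = 40200 L/s.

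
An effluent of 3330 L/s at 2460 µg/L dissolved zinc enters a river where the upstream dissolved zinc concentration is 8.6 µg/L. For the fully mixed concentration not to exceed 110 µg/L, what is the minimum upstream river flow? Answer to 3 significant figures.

77200 L/s

Set C_mix = 110: (Q·8.600 + 3330·2460) / (Q + 3330) = 110
→ Q = 3330·(2460 − 110)/(110 − 8.600) = 77170 L/s.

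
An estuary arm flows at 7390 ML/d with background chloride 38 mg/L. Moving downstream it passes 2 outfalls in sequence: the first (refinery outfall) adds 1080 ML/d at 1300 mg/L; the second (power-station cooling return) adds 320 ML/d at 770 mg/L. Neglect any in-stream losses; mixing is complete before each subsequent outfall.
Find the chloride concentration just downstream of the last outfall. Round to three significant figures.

Below outfall 1: Q → 8470 ML/d, C = (7390·38.00 + 1080·1300)/8470 = 198.9 mg/L.
Below outfall 2: Q → 8790 ML/d, C = (8470·198.9 + 320.0·770.0)/8790 = 219.7 mg/L.

220 mg/L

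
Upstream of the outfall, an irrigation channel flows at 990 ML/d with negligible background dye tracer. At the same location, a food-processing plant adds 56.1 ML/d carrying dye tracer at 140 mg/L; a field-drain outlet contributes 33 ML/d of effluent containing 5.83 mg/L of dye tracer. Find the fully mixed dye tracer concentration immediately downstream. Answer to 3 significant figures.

7.46 mg/L

Flow-weighted average: C = (990.0·0 + 56.10·140.0 + 33.00·5.830) / 1079 = 8046/1079 = 7.457 mg/L.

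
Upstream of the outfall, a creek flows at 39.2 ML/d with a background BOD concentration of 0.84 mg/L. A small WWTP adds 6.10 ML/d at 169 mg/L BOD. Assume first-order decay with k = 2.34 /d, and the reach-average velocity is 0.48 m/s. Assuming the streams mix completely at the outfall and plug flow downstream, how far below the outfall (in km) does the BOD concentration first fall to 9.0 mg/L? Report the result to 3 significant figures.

Mixed concentration C = ΣQC/ΣQ = (39.20·0.8400 + 6.100·169.0) / 45.30 = 1064/45.30 = 23.48 mg/L.
Set 23.48·exp(−k·t) = 9.0 → t = ln(23.48/9.0)/k = 35410 s = 9.837 h.
Distance = v·t = 0.48·35410 = 17000 m = 17.00 km.

17.0 km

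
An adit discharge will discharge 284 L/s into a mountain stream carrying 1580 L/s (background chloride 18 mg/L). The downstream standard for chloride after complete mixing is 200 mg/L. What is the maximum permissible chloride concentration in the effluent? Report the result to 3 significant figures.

1210 mg/L

At the limit, (Qr·Cr + Qe·Cₑ)/(Qr + Qe) = 200:
Cₑ = (1864·200 − 1580·18.00) / 284.0 = 1213 mg/L.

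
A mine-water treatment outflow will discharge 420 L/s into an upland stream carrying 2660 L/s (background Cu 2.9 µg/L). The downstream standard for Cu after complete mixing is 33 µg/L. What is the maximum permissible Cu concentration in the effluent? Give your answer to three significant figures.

224 µg/L

At the limit, (Qr·Cr + Qe·Cₑ)/(Qr + Qe) = 33:
Cₑ = (3080·33 − 2660·2.900) / 420.0 = 223.6 µg/L.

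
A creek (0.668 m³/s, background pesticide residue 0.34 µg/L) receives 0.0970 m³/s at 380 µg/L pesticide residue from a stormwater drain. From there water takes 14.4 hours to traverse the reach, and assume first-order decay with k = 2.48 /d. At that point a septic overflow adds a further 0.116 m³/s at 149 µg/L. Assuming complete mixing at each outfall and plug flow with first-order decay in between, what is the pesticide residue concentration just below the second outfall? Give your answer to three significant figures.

29.1 µg/L

Conservation of mass: C = (0.6680·0.3400 + 0.09700·380.0) / 0.7650 = 37.09/0.7650 = 48.48 µg/L; combined flow 0.7650 m³/s.
After decay, C = 48.48 × e^(−kt) = 48.48 × 0.2258 = 10.95 µg/L.
At the second outfall, C = (0.7650·10.95 + 0.1160·149.0) / (0.7650 + 0.1160) = 29.13 µg/L.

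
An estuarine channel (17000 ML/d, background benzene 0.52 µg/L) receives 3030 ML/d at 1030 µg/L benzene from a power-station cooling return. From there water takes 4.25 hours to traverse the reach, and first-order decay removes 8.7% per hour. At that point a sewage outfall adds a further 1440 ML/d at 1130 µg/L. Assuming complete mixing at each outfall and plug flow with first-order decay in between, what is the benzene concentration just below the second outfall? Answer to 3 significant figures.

175 µg/L

Mass balance: C = (17000·0.5200 + 3030·1030) / 20030 = 3130000/20030 = 156.3 µg/L; combined flow 20030 ML/d.
8.7%/h lost → k = −ln(1 − 0.087) = 0.09102 h⁻¹.
Applying C = C₀e^(−kt): 156.3 × 0.6792 = 106.1 µg/L.
At the second outfall, C = (20030·106.1 + 1440·1130) / (20030 + 1440) = 174.8 µg/L.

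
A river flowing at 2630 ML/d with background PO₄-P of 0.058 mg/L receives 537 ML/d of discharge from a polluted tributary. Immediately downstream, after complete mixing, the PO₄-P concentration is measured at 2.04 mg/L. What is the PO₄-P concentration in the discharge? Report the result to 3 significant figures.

11.7 mg/L

Mass balance: 2630·0.05800 + 537.0·Cₑ = 3167·2.040
→ Cₑ = (3167·2.040 − 2630·0.05800) / 537.0 = 11.75 mg/L.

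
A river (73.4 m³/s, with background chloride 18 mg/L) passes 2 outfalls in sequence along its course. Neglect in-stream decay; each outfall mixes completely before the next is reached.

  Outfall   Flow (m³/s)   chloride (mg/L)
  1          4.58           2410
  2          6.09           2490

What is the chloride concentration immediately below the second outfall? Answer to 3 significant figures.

327 mg/L

Outfall 1: combined Q = 77.98 m³/s; C = (73.40·18.00 + 4.580·2410)/77.98 = 158.5 mg/L.
Outfall 2: combined Q = 84.07 m³/s; C = (77.98·158.5 + 6.090·2490)/84.07 = 327.4 mg/L.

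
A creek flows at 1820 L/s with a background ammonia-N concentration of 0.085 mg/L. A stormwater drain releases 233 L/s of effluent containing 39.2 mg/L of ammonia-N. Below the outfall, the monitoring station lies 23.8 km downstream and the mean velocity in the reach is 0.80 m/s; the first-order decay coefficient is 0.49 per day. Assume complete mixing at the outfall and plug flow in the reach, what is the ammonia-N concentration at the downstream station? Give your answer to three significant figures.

Flow-weighted average: C = (1820·0.08500 + 233.0·39.20) / 2053 = 9288/2053 = 4.524 mg/L.
Travel time t = 23.8·1000 / 0.80 = 29750 s = 8.264 h.
Decay over the reach: 4.524·exp(−kt) = 4.524·0.8447 = 3.822 mg/L.

3.82 mg/L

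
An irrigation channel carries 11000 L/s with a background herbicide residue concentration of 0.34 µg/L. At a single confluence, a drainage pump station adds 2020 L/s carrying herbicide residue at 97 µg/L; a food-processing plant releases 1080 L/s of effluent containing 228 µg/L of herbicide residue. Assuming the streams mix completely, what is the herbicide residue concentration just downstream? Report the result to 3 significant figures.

31.6 µg/L

Mass balance: C = (11000·0.3400 + 2020·97.00 + 1080·228.0) / 14100 = 445900/14100 = 31.63 µg/L.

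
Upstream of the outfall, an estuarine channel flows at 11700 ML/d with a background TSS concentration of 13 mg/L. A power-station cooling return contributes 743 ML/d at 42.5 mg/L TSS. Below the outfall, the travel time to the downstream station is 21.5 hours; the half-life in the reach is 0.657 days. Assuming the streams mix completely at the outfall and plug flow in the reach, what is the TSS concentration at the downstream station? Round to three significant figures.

5.74 mg/L

Mass balance: C = (11700·13.00 + 743.0·42.50) / 12440 = 183700/12440 = 14.76 mg/L.
Half-life 0.657 d → k = ln 2 / 0.657 = 1.055 d⁻¹.
Applying C = C₀e^(−kt): 14.76 × 0.3886 = 5.737 mg/L.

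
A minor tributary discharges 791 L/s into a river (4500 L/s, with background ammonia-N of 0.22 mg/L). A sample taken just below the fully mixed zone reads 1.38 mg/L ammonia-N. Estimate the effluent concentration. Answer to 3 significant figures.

Mass balance: 4500·0.2200 + 791.0·Cₑ = 5291·1.380
→ Cₑ = (5291·1.380 − 4500·0.2200) / 791.0 = 7.979 mg/L.

7.98 mg/L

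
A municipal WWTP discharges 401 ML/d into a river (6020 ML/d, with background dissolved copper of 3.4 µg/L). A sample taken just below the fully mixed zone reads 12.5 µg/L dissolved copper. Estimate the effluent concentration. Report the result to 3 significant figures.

149 µg/L

Mass balance: 6020·3.400 + 401.0·Cₑ = 6421·12.50
→ Cₑ = (6421·12.50 − 6020·3.400) / 401.0 = 149.1 µg/L.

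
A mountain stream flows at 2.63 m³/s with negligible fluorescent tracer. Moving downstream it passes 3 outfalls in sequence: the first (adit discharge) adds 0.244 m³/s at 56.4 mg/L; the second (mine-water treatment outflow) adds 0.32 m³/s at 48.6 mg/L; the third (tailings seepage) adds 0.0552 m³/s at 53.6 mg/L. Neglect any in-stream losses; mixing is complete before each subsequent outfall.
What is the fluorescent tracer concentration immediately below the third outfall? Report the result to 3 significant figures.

Below outfall 1: Q → 2.874 m³/s, C = (2.630·0 + 0.2440·56.40)/2.874 = 4.788 mg/L.
Below outfall 2: Q → 3.194 m³/s, C = (2.874·4.788 + 0.3200·48.60)/3.194 = 9.178 mg/L.
Below outfall 3: Q → 3.249 m³/s, C = (3.194·9.178 + 0.05520·53.60)/3.249 = 9.932 mg/L.

9.93 mg/L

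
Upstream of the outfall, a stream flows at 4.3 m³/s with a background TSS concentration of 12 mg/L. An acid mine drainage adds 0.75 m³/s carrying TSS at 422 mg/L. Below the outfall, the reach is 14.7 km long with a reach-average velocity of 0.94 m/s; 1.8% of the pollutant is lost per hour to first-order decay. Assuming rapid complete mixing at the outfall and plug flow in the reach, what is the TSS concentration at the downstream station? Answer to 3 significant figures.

Mass balance: C = (4.300·12.00 + 0.7500·422.0) / 5.050 = 368.1/5.050 = 72.89 mg/L.
Travel time t = 14.7·1000 / 0.94 = 15640 s = 4.344 h.
1.8%/h lost → k = −ln(1 − 0.018) = 0.01816 h⁻¹.
Decay over the reach: 72.89·exp(−kt) = 72.89·0.9241 = 67.36 mg/L.

67.4 mg/L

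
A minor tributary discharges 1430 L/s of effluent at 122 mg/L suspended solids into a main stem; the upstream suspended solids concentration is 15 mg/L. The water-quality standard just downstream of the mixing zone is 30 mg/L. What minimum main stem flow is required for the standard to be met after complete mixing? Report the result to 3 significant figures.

Set C_mix = 30: (Q·15.00 + 1430·122.0) / (Q + 1430) = 30
→ Q = 1430·(122.0 − 30)/(30 − 15.00) = 8771 L/s.

8770 L/s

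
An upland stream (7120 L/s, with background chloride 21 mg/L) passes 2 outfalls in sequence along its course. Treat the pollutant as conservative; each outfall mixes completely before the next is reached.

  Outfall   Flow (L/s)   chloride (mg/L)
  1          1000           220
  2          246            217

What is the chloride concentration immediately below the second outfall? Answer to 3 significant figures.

Below outfall 1: Q → 8120 L/s, C = (7120·21.00 + 1000·220.0)/8120 = 45.51 mg/L.
Below outfall 2: Q → 8366 L/s, C = (8120·45.51 + 246.0·217.0)/8366 = 50.55 mg/L.

50.6 mg/L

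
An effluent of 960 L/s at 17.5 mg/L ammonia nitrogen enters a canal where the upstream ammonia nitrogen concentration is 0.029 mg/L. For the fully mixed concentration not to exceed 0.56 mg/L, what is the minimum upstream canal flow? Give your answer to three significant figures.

30600 L/s

Set C_mix = 0.56: (Q·0.02900 + 960.0·17.50) / (Q + 960.0) = 0.56
→ Q = 960.0·(17.50 − 0.56)/(0.56 − 0.02900) = 30630 L/s.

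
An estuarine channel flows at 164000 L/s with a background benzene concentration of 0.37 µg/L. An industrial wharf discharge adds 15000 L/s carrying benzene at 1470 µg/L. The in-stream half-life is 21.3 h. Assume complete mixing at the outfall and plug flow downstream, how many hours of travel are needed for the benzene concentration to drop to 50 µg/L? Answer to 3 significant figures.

27.8 h

Conservation of mass: C = (164000·0.3700 + 15000·1470) / 179000 = 22110000/179000 = 123.5 µg/L.
Half-life 21.3 h → k = ln 2 / 21.3 = 0.03254 h⁻¹ = 0.7810 d⁻¹.
123.5·exp(−k·t) = 50 → t = ln(123.5/50)/k = 100100 s = 27.79 h.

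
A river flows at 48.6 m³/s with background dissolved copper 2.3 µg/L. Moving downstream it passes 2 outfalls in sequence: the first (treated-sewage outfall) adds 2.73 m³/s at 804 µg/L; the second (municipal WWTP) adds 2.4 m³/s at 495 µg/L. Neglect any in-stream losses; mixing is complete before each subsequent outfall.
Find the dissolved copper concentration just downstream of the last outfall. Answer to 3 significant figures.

After outfall 1: Q = 48.60 + 2.730 = 51.33 m³/s; C = (48.60·2.300 + 2.730·804.0)/51.33 = 44.94 µg/L.
After outfall 2: Q = 51.33 + 2.400 = 53.73 m³/s; C = (51.33·44.94 + 2.400·495.0)/53.73 = 65.04 µg/L.

65.0 µg/L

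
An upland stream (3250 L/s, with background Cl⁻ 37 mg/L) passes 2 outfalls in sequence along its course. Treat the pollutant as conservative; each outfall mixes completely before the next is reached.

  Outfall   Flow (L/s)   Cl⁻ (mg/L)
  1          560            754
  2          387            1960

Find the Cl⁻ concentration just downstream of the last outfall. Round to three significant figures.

310 mg/L

After outfall 1: Q = 3250 + 560.0 = 3810 L/s; C = (3250·37.00 + 560.0·754.0)/3810 = 142.4 mg/L.
After outfall 2: Q = 3810 + 387.0 = 4197 L/s; C = (3810·142.4 + 387.0·1960)/4197 = 310.0 mg/L.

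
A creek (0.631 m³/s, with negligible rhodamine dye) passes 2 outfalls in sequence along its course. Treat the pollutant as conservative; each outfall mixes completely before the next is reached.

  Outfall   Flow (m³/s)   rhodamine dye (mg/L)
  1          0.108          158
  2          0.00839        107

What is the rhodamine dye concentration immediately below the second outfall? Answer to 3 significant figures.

24.0 mg/L

Outfall 1: combined Q = 0.7390 m³/s; C = (0.6310·0 + 0.1080·158.0)/0.7390 = 23.09 mg/L.
Outfall 2: combined Q = 0.7474 m³/s; C = (0.7390·23.09 + 0.008390·107.0)/0.7474 = 24.03 mg/L.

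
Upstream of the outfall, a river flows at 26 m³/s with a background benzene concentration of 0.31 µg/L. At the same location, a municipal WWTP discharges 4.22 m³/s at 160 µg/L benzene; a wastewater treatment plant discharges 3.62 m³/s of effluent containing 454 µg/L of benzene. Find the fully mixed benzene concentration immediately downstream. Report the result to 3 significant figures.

After mixing, C = (26.00·0.3100 + 4.220·160.0 + 3.620·454.0) / 33.84 = 2327/33.84 = 68.76 µg/L.

68.8 µg/L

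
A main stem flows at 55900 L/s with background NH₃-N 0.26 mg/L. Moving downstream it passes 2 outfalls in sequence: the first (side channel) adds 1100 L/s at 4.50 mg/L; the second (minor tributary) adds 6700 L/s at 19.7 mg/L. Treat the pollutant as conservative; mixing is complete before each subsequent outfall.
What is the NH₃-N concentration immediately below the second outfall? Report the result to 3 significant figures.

Below outfall 1: Q → 57000 L/s, C = (55900·0.2600 + 1100·4.500)/57000 = 0.3418 mg/L.
Below outfall 2: Q → 63700 L/s, C = (57000·0.3418 + 6700·19.70)/63700 = 2.378 mg/L.

2.38 mg/L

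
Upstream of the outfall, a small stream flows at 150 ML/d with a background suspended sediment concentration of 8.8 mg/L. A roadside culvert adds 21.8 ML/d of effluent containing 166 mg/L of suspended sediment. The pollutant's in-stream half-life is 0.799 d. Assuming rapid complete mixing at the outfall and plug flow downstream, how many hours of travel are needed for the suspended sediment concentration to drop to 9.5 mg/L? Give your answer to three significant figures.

30.6 h

Conservation of mass: C = (150.0·8.800 + 21.80·166.0) / 171.8 = 4939/171.8 = 28.75 mg/L.
Half-life 0.799 d → k = ln 2 / 0.799 = 0.8675 d⁻¹.
28.75·exp(−k·t) = 9.5 → t = ln(28.75/9.5)/k = 110300 s = 30.63 h.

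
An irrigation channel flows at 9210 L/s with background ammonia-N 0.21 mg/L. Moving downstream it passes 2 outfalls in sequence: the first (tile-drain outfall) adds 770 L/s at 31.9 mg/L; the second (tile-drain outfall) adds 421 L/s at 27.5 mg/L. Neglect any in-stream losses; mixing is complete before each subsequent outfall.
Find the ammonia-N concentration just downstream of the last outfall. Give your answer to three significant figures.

Below outfall 1: Q → 9980 L/s, C = (9210·0.2100 + 770.0·31.90)/9980 = 2.655 mg/L.
Below outfall 2: Q → 10400 L/s, C = (9980·2.655 + 421.0·27.50)/10400 = 3.661 mg/L.

3.66 mg/L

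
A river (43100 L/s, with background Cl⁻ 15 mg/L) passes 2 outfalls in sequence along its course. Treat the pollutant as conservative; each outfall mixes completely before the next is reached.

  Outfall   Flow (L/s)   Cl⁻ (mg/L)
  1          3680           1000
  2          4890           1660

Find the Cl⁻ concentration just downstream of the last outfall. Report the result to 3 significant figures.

241 mg/L

After outfall 1: Q = 43100 + 3680 = 46780 L/s; C = (43100·15.00 + 3680·1000)/46780 = 92.49 mg/L.
After outfall 2: Q = 46780 + 4890 = 51670 L/s; C = (46780·92.49 + 4890·1660)/51670 = 240.8 mg/L.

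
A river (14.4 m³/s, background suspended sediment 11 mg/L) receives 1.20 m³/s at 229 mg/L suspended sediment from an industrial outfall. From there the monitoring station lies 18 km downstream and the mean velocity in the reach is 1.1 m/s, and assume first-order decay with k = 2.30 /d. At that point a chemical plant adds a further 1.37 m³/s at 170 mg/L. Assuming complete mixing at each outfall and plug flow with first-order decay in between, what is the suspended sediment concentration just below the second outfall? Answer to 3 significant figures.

Mass balance: C = (14.40·11.00 + 1.200·229.0) / 15.60 = 433.2/15.60 = 27.77 mg/L; combined flow 15.60 m³/s.
Travel time t = 18·1000 / 1.1 = 16360 s = 4.545 h.
After decay, C = 27.77 × e^(−kt) = 27.77 × 0.6469 = 17.96 mg/L.
Second outfall: C = (15.60·17.96 + 1.370·170.0)/16.97 = 30.24 mg/L.

30.2 mg/L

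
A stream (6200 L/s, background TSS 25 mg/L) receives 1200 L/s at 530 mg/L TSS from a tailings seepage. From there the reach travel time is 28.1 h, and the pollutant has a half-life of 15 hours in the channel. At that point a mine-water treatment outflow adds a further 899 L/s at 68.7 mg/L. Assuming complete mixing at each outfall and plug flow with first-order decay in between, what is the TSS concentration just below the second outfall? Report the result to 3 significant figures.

33.5 mg/L

After mixing, C = (6200·25.00 + 1200·530.0) / 7400 = 791000/7400 = 106.9 mg/L; combined flow 7400 L/s.
Half-life 15 h → k = ln 2 / 15 = 0.04621 h⁻¹ = 1.109 d⁻¹.
First-order decay: C = 106.9·exp(−k·t) = 106.9·0.2729 = 29.18 mg/L.
Second outfall: C = (7400·29.18 + 899.0·68.70)/8299 = 33.46 mg/L.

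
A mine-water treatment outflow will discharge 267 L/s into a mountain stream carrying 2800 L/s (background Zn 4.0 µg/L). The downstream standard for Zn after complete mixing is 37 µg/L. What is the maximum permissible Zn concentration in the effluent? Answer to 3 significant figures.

383 µg/L

At the limit, (Qr·Cr + Qe·Cₑ)/(Qr + Qe) = 37:
Cₑ = (3067·37 − 2800·4.000) / 267.0 = 383.1 µg/L.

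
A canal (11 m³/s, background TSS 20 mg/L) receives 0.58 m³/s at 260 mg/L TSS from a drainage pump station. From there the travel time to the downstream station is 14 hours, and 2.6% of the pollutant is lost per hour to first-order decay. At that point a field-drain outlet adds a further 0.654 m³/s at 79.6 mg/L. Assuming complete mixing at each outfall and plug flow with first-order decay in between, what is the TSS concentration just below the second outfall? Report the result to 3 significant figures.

25.2 mg/L

Conservation of mass: C = (11.00·20.00 + 0.5800·260.0) / 11.58 = 370.8/11.58 = 32.02 mg/L; combined flow 11.58 m³/s.
2.6%/h lost → k = −ln(1 − 0.026) = 0.02634 h⁻¹.
Decay over the reach: 32.02·exp(−kt) = 32.02·0.6916 = 22.14 mg/L.
Second outfall: C = (11.58·22.14 + 0.6540·79.60)/12.23 = 25.22 mg/L.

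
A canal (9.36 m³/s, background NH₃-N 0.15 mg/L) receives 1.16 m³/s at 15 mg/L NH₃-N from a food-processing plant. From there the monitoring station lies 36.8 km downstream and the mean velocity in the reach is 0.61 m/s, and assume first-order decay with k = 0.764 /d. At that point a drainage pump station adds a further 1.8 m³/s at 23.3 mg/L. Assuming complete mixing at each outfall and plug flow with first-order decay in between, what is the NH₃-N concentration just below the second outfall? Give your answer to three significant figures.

Conservation of mass: C = (9.360·0.1500 + 1.160·15.00) / 10.52 = 18.80/10.52 = 1.787 mg/L; combined flow 10.52 m³/s.
Travel time t = 36.8·1000 / 0.61 = 60330 s = 16.76 h.
Applying C = C₀e^(−kt): 1.787 × 0.5866 = 1.048 mg/L.
Second outfall: C = (10.52·1.048 + 1.800·23.30)/12.32 = 4.300 mg/L.

4.30 mg/L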